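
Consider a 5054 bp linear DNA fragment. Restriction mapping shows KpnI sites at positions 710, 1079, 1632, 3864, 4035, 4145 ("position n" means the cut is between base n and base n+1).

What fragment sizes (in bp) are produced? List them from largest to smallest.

Linear molecule, 6 cuts → 7 fragments:
  710 − 0 = 710 bp
  1079 − 710 = 369 bp
  1632 − 1079 = 553 bp
  3864 − 1632 = 2232 bp
  4035 − 3864 = 171 bp
  4145 − 4035 = 110 bp
  5054 − 4145 = 909 bp
Sorted largest to smallest: 2232, 909, 710, 553, 369, 171, 110 bp.

2232, 909, 710, 553, 369, 171, 110 bp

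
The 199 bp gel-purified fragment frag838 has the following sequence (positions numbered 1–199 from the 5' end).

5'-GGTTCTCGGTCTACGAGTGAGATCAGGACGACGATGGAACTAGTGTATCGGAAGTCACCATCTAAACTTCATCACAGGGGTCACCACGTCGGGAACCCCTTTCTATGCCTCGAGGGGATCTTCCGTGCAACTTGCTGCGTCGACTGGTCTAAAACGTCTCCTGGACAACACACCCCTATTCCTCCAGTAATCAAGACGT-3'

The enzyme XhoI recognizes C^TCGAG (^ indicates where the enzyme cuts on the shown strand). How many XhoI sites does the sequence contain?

CTCGAG occurs starting at position 109.
XhoI cuts at 1 site.

1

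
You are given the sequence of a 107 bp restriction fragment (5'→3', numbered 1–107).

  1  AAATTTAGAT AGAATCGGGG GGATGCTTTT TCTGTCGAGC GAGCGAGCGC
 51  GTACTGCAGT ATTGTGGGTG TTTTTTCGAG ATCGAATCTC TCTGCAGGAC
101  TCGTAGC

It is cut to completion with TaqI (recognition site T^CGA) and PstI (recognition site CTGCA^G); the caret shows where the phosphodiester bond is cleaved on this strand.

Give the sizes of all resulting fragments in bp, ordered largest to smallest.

TaqI sites (TCGA) start at positions 35, 76, 82.
TaqI cuts after the first base of each site, so after positions 35, 76, 82.
PstI sites (CTGCAG) start at positions 54, 92.
PstI cuts after base 5 of each site (before the last base), so after positions 58, 96.
Combined cut positions: 35, 58, 76, 82, 96.
Linear molecule, 5 cuts → 6 fragments:
  1–35 → 35 bp
  36–58 → 23 bp
  59–76 → 18 bp
  77–82 → 6 bp
  83–96 → 14 bp
  97–107 → 11 bp
Sorted largest to smallest: 35, 23, 18, 14, 11, 6 bp.

35, 23, 18, 14, 11, 6 bp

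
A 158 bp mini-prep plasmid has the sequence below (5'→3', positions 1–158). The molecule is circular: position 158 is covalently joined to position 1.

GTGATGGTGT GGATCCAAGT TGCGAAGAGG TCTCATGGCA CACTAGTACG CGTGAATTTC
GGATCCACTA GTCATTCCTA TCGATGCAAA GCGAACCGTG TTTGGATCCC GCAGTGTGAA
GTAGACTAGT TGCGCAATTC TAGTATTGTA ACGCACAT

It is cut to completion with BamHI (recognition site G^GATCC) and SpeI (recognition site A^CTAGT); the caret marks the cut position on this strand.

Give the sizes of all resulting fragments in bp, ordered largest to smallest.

44, 37, 31, 21, 19, 6 bp

BamHI sites (GGATCC) start at positions 11, 61, 104.
BamHI cuts after the first base of each site, so after positions 11, 61, 104.
SpeI sites (ACTAGT) start at positions 42, 67, 125.
SpeI cuts after the first base of each site, so after positions 42, 67, 125.
Combined cut positions: 11, 42, 61, 67, 104, 125.
Circular molecule, 6 cuts → 6 fragments:
  12–42 → 31 bp
  43–61 → 19 bp
  62–67 → 6 bp
  68–104 → 37 bp
  105–125 → 21 bp
  126–158 then 1–11 → 33 + 11 = 44 bp
Sorted largest to smallest: 44, 37, 31, 21, 19, 6 bp.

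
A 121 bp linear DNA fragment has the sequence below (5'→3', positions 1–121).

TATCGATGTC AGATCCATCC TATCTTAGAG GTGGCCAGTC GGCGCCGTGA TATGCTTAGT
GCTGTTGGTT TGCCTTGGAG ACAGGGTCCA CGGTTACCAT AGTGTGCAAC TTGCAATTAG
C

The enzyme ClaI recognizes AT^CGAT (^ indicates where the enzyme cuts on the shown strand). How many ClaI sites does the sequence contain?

1

ATCGAT occurs starting at position 2.
ClaI cuts at 1 site.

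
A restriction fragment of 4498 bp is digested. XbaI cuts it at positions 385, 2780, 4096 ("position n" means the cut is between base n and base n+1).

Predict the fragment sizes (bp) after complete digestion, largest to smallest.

Linear molecule, 3 cuts → 4 fragments:
  385 − 0 = 385 bp
  2780 − 385 = 2395 bp
  4096 − 2780 = 1316 bp
  4498 − 4096 = 402 bp
Sorted largest to smallest: 2395, 1316, 402, 385 bp.

2395, 1316, 402, 385 bp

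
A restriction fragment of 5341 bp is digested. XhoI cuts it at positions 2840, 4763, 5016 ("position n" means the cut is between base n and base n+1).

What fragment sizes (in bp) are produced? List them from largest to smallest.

2840, 1923, 325, 253 bp

Linear molecule, 3 cuts → 4 fragments:
  2840 − 0 = 2840 bp
  4763 − 2840 = 1923 bp
  5016 − 4763 = 253 bp
  5341 − 5016 = 325 bp
Sorted largest to smallest: 2840, 1923, 325, 253 bp.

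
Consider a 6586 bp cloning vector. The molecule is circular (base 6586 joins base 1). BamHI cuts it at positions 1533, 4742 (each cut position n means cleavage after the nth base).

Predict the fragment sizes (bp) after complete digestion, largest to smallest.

3377, 3209 bp

Circular molecule, 2 cuts → 2 fragments:
  4742 − 1533 = 3209 bp
  wrap: 6586 − 4742 + 1533 = 3377 bp
Sorted largest to smallest: 3377, 3209 bp.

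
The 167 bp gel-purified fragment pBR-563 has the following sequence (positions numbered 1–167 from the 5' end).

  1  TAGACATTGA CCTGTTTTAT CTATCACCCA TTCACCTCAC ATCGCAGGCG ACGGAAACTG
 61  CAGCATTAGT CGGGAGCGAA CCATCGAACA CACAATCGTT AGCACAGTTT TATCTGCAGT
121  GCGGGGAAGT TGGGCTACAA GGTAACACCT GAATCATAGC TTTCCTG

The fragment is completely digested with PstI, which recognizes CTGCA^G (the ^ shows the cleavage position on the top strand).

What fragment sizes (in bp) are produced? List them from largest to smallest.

62, 56, 49 bp

PstI sites (CTGCAG) start at positions 58, 114.
PstI cuts after base 5 of each site (before the last base), so after positions 62, 118.
Linear molecule, 2 cuts → 3 fragments:
  1–62 → 62 bp
  63–118 → 56 bp
  119–167 → 49 bp
Sorted largest to smallest: 62, 56, 49 bp.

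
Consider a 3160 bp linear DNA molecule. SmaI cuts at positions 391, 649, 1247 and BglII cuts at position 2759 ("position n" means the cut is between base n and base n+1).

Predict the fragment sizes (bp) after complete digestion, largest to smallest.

1512, 598, 401, 391, 258 bp

Combined cut positions (sorted): 391, 649, 1247, 2759.
Linear molecule, 4 cuts → 5 fragments:
  391 − 0 = 391 bp
  649 − 391 = 258 bp
  1247 − 649 = 598 bp
  2759 − 1247 = 1512 bp
  3160 − 2759 = 401 bp
Sorted largest to smallest: 1512, 598, 401, 391, 258 bp.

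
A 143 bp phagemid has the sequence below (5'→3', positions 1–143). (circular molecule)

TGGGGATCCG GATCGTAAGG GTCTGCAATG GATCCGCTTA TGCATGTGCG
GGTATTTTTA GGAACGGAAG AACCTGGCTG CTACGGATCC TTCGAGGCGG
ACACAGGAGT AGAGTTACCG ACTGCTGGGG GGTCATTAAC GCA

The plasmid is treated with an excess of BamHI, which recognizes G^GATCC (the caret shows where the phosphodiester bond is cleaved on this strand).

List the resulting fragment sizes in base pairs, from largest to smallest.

62, 55, 26 bp

BamHI sites (GGATCC) start at positions 4, 30, 85.
BamHI cuts after the first base of each site, so after positions 4, 30, 85.
Circular molecule, 3 cuts → 3 fragments:
  5–30 → 26 bp
  31–85 → 55 bp
  86–143 then 1–4 → 58 + 4 = 62 bp
Sorted largest to smallest: 62, 55, 26 bp.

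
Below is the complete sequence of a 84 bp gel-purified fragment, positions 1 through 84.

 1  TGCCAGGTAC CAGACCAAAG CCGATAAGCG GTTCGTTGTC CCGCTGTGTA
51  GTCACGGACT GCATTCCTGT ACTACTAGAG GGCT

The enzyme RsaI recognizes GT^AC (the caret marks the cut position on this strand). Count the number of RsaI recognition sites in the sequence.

GTAC occurs starting at positions 7, 69.
RsaI cuts at 2 sites.

2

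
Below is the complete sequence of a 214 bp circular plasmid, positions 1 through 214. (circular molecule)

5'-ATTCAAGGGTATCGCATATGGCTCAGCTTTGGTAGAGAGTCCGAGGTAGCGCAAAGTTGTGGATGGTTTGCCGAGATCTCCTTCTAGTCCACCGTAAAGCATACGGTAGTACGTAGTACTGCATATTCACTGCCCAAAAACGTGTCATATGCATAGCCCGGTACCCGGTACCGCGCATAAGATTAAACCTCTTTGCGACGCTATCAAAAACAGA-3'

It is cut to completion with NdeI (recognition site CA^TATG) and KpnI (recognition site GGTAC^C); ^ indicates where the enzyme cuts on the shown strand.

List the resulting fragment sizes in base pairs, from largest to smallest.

131, 59, 17, 7 bp

NdeI sites (CATATG) start at positions 15, 146.
NdeI cuts after base 2 of each site, so after positions 16, 147.
KpnI sites (GGTACC) start at positions 160, 167.
KpnI cuts after base 5 of each site (before the last base), so after positions 164, 171.
Combined cut positions: 16, 147, 164, 171.
Circular molecule, 4 cuts → 4 fragments:
  17–147 → 131 bp
  148–164 → 17 bp
  165–171 → 7 bp
  172–214 then 1–16 → 43 + 16 = 59 bp
Sorted largest to smallest: 131, 59, 17, 7 bp.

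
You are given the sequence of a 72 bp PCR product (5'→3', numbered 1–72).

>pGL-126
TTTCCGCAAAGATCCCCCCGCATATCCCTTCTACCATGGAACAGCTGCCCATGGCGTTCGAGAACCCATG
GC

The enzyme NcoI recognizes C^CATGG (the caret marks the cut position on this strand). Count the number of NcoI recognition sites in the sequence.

3

CCATGG occurs starting at positions 34, 49, 66.
NcoI cuts at 3 sites.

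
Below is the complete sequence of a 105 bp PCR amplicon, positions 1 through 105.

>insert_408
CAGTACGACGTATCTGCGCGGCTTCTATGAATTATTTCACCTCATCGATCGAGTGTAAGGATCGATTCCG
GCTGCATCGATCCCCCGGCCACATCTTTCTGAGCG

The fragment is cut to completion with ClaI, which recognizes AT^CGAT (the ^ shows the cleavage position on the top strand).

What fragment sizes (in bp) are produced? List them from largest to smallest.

45, 28, 17, 15 bp

ClaI sites (ATCGAT) start at positions 44, 61, 76.
ClaI cuts after base 2 of each site, so after positions 45, 62, 77.
Linear molecule, 3 cuts → 4 fragments:
  1–45 → 45 bp
  46–62 → 17 bp
  63–77 → 15 bp
  78–105 → 28 bp
Sorted largest to smallest: 45, 28, 17, 15 bp.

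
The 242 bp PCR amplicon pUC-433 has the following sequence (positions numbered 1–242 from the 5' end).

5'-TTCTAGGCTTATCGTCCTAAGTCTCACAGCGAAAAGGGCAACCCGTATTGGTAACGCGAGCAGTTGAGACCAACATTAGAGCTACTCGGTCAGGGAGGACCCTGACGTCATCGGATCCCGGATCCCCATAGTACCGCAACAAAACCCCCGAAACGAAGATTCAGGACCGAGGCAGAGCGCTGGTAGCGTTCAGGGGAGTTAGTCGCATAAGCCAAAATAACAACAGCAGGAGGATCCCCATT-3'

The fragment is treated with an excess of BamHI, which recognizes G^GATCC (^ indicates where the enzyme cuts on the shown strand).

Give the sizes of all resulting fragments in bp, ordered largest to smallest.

113, 112, 10, 7 bp

BamHI sites (GGATCC) start at positions 113, 120, 232.
BamHI cuts after the first base of each site, so after positions 113, 120, 232.
Linear molecule, 3 cuts → 4 fragments:
  1–113 → 113 bp
  114–120 → 7 bp
  121–232 → 112 bp
  233–242 → 10 bp
Sorted largest to smallest: 113, 112, 10, 7 bp.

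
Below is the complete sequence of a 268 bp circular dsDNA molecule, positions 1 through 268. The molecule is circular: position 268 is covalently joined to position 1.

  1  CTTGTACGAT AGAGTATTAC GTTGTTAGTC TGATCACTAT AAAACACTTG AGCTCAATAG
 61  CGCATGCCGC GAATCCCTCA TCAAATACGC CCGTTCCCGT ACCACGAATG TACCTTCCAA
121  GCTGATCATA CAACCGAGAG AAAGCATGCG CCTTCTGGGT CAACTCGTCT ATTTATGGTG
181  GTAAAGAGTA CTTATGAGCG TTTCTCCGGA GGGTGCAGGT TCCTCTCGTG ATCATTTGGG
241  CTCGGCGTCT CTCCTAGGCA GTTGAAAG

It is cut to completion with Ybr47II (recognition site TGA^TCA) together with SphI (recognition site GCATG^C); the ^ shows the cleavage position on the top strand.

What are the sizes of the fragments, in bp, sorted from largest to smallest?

83, 70, 59, 33, 23 bp

Ybr47II sites (TGATCA) start at positions 31, 123, 229.
Ybr47II cuts after base 3 of each site, so after positions 33, 125, 231.
SphI sites (GCATGC) start at positions 62, 144.
SphI cuts after base 5 of each site (before the last base), so after positions 66, 148.
Combined cut positions: 33, 66, 125, 148, 231.
Circular molecule, 5 cuts → 5 fragments:
  34–66 → 33 bp
  67–125 → 59 bp
  126–148 → 23 bp
  149–231 → 83 bp
  232–268 then 1–33 → 37 + 33 = 70 bp
Sorted largest to smallest: 83, 70, 59, 33, 23 bp.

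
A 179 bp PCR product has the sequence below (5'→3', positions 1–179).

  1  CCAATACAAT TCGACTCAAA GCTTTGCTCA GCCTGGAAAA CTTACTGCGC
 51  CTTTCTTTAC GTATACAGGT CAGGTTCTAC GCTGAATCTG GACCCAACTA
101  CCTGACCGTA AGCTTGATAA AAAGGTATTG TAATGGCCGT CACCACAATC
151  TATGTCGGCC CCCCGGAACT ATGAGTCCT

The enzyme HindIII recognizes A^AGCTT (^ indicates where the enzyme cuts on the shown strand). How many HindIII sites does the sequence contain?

2

AAGCTT occurs starting at positions 19, 110.
HindIII cuts at 2 sites.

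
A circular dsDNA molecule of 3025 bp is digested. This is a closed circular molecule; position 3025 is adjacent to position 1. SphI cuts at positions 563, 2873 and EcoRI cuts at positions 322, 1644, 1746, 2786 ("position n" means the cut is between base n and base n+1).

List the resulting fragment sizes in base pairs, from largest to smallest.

Combined cut positions (sorted): 322, 563, 1644, 1746, 2786, 2873.
Circular molecule, 6 cuts → 6 fragments:
  563 − 322 = 241 bp
  1644 − 563 = 1081 bp
  1746 − 1644 = 102 bp
  2786 − 1746 = 1040 bp
  2873 − 2786 = 87 bp
  wrap: 3025 − 2873 + 322 = 474 bp
Sorted largest to smallest: 1081, 1040, 474, 241, 102, 87 bp.

1081, 1040, 474, 241, 102, 87 bp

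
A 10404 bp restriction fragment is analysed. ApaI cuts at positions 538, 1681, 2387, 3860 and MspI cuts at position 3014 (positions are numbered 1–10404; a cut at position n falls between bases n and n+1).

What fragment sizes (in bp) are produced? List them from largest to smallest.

Combined cut positions (sorted): 538, 1681, 2387, 3014, 3860.
Linear molecule, 5 cuts → 6 fragments:
  538 − 0 = 538 bp
  1681 − 538 = 1143 bp
  2387 − 1681 = 706 bp
  3014 − 2387 = 627 bp
  3860 − 3014 = 846 bp
  10404 − 3860 = 6544 bp
Sorted largest to smallest: 6544, 1143, 846, 706, 627, 538 bp.

6544, 1143, 846, 706, 627, 538 bp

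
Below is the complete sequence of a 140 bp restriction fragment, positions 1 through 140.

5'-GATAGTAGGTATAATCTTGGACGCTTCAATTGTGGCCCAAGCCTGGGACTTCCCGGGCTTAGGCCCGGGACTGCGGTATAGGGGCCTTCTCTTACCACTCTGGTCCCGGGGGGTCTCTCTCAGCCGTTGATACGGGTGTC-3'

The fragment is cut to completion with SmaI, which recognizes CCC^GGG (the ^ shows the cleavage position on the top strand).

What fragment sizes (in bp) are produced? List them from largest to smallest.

54, 41, 33, 12 bp

SmaI sites (CCCGGG) start at positions 52, 64, 105.
SmaI cuts after base 3 of each site, so after positions 54, 66, 107.
Linear molecule, 3 cuts → 4 fragments:
  1–54 → 54 bp
  55–66 → 12 bp
  67–107 → 41 bp
  108–140 → 33 bp
Sorted largest to smallest: 54, 41, 33, 12 bp.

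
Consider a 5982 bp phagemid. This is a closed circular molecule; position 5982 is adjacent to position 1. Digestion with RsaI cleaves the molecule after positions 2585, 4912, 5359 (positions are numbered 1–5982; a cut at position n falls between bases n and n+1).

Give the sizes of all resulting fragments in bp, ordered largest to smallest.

Circular molecule, 3 cuts → 3 fragments:
  4912 − 2585 = 2327 bp
  5359 − 4912 = 447 bp
  wrap: 5982 − 5359 + 2585 = 3208 bp
Sorted largest to smallest: 3208, 2327, 447 bp.

3208, 2327, 447 bp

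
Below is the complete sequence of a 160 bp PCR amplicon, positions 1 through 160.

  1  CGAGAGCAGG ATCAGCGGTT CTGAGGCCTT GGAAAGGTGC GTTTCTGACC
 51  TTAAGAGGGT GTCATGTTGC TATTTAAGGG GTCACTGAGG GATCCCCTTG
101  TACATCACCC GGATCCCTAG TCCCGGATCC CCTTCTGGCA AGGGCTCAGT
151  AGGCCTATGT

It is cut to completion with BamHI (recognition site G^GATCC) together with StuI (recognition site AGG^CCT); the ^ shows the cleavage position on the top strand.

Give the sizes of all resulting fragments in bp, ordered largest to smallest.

BamHI sites (GGATCC) start at positions 90, 111, 125.
BamHI cuts after the first base of each site, so after positions 90, 111, 125.
StuI sites (AGGCCT) start at positions 24, 151.
StuI cuts after base 3 of each site, so after positions 26, 153.
Combined cut positions: 26, 90, 111, 125, 153.
Linear molecule, 5 cuts → 6 fragments:
  1–26 → 26 bp
  27–90 → 64 bp
  91–111 → 21 bp
  112–125 → 14 bp
  126–153 → 28 bp
  154–160 → 7 bp
Sorted largest to smallest: 64, 28, 26, 21, 14, 7 bp.

64, 28, 26, 21, 14, 7 bp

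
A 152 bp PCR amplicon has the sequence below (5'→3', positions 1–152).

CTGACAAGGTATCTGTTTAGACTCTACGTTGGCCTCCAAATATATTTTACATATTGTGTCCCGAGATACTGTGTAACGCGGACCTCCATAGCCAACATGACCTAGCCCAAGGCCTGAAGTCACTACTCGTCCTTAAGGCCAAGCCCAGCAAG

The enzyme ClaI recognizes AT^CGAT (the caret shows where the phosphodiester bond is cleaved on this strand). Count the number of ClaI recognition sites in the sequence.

0

No occurrence of ATCGAT is present in the sequence.
ClaI does not cut: 0 sites.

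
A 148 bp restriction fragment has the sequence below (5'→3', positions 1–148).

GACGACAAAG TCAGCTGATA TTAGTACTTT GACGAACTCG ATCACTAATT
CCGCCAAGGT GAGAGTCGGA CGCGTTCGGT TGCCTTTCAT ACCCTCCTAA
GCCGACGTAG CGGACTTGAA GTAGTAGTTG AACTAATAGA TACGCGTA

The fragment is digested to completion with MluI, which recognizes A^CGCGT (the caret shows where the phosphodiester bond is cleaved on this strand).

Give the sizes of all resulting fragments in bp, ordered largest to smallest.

MluI sites (ACGCGT) start at positions 70, 142.
MluI cuts after the first base of each site, so after positions 70, 142.
Linear molecule, 2 cuts → 3 fragments:
  1–70 → 70 bp
  71–142 → 72 bp
  143–148 → 6 bp
Sorted largest to smallest: 72, 70, 6 bp.

72, 70, 6 bp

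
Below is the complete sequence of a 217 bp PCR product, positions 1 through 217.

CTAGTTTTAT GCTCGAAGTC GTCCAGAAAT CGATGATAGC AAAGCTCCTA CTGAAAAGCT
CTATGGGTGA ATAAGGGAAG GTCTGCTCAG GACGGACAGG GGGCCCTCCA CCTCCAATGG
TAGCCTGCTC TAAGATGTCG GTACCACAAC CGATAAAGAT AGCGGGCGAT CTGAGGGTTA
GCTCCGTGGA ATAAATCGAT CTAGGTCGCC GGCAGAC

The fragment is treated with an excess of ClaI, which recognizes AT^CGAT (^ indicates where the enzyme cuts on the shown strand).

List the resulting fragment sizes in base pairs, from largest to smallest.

ClaI sites (ATCGAT) start at positions 29, 195.
ClaI cuts after base 2 of each site, so after positions 30, 196.
Linear molecule, 2 cuts → 3 fragments:
  1–30 → 30 bp
  31–196 → 166 bp
  197–217 → 21 bp
Sorted largest to smallest: 166, 30, 21 bp.

166, 30, 21 bp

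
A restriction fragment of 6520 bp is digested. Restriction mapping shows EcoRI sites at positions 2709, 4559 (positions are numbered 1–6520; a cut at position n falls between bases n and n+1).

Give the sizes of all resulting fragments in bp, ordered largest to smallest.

Linear molecule, 2 cuts → 3 fragments:
  2709 − 0 = 2709 bp
  4559 − 2709 = 1850 bp
  6520 − 4559 = 1961 bp
Sorted largest to smallest: 2709, 1961, 1850 bp.

2709, 1961, 1850 bp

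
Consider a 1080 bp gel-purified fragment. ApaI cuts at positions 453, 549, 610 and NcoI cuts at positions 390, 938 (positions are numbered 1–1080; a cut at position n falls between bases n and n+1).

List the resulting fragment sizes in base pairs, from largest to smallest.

390, 328, 142, 96, 63, 61 bp

Combined cut positions (sorted): 390, 453, 549, 610, 938.
Linear molecule, 5 cuts → 6 fragments:
  390 − 0 = 390 bp
  453 − 390 = 63 bp
  549 − 453 = 96 bp
  610 − 549 = 61 bp
  938 − 610 = 328 bp
  1080 − 938 = 142 bp
Sorted largest to smallest: 390, 328, 142, 96, 63, 61 bp.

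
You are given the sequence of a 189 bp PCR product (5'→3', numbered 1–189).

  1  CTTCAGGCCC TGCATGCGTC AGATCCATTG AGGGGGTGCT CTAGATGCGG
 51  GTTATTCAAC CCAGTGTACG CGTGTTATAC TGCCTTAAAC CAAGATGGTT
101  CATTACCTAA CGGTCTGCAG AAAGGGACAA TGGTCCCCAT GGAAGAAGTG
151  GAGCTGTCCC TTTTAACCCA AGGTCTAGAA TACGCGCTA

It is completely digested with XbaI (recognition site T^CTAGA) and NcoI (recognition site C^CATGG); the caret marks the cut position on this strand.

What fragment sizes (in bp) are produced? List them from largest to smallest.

XbaI sites (TCTAGA) start at positions 40, 174.
XbaI cuts after the first base of each site, so after positions 40, 174.
The NcoI site (CCATGG) starts at position 137.
NcoI cuts after the first base of each site, so after position 137.
Combined cut positions: 40, 137, 174.
Linear molecule, 3 cuts → 4 fragments:
  1–40 → 40 bp
  41–137 → 97 bp
  138–174 → 37 bp
  175–189 → 15 bp
Sorted largest to smallest: 97, 40, 37, 15 bp.

97, 40, 37, 15 bp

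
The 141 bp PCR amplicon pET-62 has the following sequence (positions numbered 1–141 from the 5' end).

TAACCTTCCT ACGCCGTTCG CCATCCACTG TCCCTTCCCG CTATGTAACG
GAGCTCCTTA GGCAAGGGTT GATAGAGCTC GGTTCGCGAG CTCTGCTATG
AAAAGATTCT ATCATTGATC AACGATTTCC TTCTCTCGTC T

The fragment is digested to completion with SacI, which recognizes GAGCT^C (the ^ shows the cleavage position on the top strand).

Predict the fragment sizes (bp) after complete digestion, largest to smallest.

55, 49, 24, 13 bp

SacI sites (GAGCTC) start at positions 51, 75, 88.
SacI cuts after base 5 of each site (before the last base), so after positions 55, 79, 92.
Linear molecule, 3 cuts → 4 fragments:
  1–55 → 55 bp
  56–79 → 24 bp
  80–92 → 13 bp
  93–141 → 49 bp
Sorted largest to smallest: 55, 49, 24, 13 bp.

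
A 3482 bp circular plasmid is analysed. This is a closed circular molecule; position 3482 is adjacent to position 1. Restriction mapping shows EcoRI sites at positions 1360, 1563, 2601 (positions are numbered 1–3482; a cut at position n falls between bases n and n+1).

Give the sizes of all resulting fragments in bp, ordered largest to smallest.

2241, 1038, 203 bp

Circular molecule, 3 cuts → 3 fragments:
  1563 − 1360 = 203 bp
  2601 − 1563 = 1038 bp
  wrap: 3482 − 2601 + 1360 = 2241 bp
Sorted largest to smallest: 2241, 1038, 203 bp.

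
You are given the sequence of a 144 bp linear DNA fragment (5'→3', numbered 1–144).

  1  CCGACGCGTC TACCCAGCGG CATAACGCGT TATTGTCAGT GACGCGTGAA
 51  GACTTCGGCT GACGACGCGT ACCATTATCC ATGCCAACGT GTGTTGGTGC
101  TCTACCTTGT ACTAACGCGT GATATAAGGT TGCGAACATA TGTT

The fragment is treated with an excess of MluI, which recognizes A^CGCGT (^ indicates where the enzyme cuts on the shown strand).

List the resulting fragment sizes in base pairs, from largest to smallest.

MluI sites (ACGCGT) start at positions 4, 25, 42, 65, 115.
MluI cuts after the first base of each site, so after positions 4, 25, 42, 65, 115.
Linear molecule, 5 cuts → 6 fragments:
  1–4 → 4 bp
  5–25 → 21 bp
  26–42 → 17 bp
  43–65 → 23 bp
  66–115 → 50 bp
  116–144 → 29 bp
Sorted largest to smallest: 50, 29, 23, 21, 17, 4 bp.

50, 29, 23, 21, 17, 4 bp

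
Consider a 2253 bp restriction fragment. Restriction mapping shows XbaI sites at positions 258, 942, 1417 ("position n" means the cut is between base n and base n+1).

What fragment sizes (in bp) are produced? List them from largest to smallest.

Linear molecule, 3 cuts → 4 fragments:
  258 − 0 = 258 bp
  942 − 258 = 684 bp
  1417 − 942 = 475 bp
  2253 − 1417 = 836 bp
Sorted largest to smallest: 836, 684, 475, 258 bp.

836, 684, 475, 258 bp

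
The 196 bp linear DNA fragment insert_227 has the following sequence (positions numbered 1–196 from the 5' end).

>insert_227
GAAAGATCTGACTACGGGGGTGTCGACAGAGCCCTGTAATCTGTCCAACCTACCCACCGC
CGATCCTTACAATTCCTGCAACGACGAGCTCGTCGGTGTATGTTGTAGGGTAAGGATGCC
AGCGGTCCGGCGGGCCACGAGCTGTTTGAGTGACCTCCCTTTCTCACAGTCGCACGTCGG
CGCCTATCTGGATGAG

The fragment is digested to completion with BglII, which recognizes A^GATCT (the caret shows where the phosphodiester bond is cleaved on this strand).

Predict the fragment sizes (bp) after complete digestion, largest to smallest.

192, 4 bp

The BglII site (AGATCT) starts at position 4.
BglII cuts after the first base of each site, so after position 4.
Linear molecule, 1 cut → 2 fragments:
  1–4 → 4 bp
  5–196 → 192 bp
Sorted largest to smallest: 192, 4 bp.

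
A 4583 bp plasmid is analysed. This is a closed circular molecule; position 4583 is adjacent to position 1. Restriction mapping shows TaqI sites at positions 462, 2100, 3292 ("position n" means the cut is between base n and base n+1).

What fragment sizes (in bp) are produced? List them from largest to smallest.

Circular molecule, 3 cuts → 3 fragments:
  2100 − 462 = 1638 bp
  3292 − 2100 = 1192 bp
  wrap: 4583 − 3292 + 462 = 1753 bp
Sorted largest to smallest: 1753, 1638, 1192 bp.

1753, 1638, 1192 bp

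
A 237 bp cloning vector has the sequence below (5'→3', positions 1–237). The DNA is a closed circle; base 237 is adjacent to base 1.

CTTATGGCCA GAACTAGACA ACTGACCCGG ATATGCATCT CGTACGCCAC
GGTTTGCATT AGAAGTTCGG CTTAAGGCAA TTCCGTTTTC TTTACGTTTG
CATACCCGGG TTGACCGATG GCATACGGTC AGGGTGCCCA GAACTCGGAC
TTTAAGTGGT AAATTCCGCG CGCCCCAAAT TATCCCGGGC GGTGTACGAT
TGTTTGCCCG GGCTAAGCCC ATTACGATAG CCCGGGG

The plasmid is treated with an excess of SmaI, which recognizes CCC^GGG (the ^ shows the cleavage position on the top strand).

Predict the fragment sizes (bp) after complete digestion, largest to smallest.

SmaI sites (CCCGGG) start at positions 105, 184, 207, 231.
SmaI cuts after base 3 of each site, so after positions 107, 186, 209, 233.
Circular molecule, 4 cuts → 4 fragments:
  108–186 → 79 bp
  187–209 → 23 bp
  210–233 → 24 bp
  234–237 then 1–107 → 4 + 107 = 111 bp
Sorted largest to smallest: 111, 79, 24, 23 bp.

111, 79, 24, 23 bp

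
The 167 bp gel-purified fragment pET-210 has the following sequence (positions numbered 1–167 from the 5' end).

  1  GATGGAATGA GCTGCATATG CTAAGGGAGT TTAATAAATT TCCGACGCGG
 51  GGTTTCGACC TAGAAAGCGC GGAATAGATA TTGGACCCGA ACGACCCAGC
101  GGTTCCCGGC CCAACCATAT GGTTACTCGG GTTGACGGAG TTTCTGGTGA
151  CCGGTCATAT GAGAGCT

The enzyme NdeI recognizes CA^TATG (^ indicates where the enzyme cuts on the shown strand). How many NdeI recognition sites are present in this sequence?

3

CATATG occurs starting at positions 15, 116, 156.
NdeI cuts at 3 sites.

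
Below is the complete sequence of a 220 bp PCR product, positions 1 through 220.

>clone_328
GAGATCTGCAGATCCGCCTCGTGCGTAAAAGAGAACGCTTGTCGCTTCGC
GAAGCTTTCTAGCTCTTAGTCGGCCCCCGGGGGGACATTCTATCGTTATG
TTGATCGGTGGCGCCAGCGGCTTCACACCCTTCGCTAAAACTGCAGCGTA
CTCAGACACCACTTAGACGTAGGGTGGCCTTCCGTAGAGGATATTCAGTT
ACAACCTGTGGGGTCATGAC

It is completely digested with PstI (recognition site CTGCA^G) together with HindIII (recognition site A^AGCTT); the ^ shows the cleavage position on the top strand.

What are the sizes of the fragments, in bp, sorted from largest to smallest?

93, 75, 42, 10 bp

PstI sites (CTGCAG) start at positions 6, 141.
PstI cuts after base 5 of each site (before the last base), so after positions 10, 145.
The HindIII site (AAGCTT) starts at position 52.
HindIII cuts after the first base of each site, so after position 52.
Combined cut positions: 10, 52, 145.
Linear molecule, 3 cuts → 4 fragments:
  1–10 → 10 bp
  11–52 → 42 bp
  53–145 → 93 bp
  146–220 → 75 bp
Sorted largest to smallest: 93, 75, 42, 10 bp.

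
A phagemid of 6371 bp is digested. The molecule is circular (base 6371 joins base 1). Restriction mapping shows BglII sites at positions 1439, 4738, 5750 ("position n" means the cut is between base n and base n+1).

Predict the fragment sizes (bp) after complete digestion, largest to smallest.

3299, 2060, 1012 bp

Circular molecule, 3 cuts → 3 fragments:
  4738 − 1439 = 3299 bp
  5750 − 4738 = 1012 bp
  wrap: 6371 − 5750 + 1439 = 2060 bp
Sorted largest to smallest: 3299, 2060, 1012 bp.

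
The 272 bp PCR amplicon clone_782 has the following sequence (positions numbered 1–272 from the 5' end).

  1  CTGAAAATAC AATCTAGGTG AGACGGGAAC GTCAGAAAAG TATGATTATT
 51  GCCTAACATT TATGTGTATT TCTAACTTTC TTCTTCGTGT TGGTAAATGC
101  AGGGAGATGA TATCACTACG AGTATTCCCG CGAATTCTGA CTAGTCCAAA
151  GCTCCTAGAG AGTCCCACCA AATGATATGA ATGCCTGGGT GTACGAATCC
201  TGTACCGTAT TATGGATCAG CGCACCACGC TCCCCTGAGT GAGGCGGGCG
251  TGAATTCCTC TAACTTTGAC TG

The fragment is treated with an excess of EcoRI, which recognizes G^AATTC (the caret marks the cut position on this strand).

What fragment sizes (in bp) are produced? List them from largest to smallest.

EcoRI sites (GAATTC) start at positions 132, 252.
EcoRI cuts after the first base of each site, so after positions 132, 252.
Linear molecule, 2 cuts → 3 fragments:
  1–132 → 132 bp
  133–252 → 120 bp
  253–272 → 20 bp
Sorted largest to smallest: 132, 120, 20 bp.

132, 120, 20 bp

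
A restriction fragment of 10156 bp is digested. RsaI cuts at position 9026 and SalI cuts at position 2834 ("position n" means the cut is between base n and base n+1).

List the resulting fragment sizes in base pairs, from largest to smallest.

Combined cut positions (sorted): 2834, 9026.
Linear molecule, 2 cuts → 3 fragments:
  2834 − 0 = 2834 bp
  9026 − 2834 = 6192 bp
  10156 − 9026 = 1130 bp
Sorted largest to smallest: 6192, 2834, 1130 bp.

6192, 2834, 1130 bp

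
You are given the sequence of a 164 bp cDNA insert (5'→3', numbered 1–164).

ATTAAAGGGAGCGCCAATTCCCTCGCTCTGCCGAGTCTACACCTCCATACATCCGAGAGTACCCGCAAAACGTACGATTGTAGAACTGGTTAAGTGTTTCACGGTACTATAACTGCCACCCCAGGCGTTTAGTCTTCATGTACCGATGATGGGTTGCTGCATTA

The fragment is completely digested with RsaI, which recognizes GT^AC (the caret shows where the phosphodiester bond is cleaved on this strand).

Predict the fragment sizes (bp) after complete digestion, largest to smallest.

RsaI sites (GTAC) start at positions 59, 72, 104, 140.
RsaI cuts after base 2 of each site, so after positions 60, 73, 105, 141.
Linear molecule, 4 cuts → 5 fragments:
  1–60 → 60 bp
  61–73 → 13 bp
  74–105 → 32 bp
  106–141 → 36 bp
  142–164 → 23 bp
Sorted largest to smallest: 60, 36, 32, 23, 13 bp.

60, 36, 32, 23, 13 bp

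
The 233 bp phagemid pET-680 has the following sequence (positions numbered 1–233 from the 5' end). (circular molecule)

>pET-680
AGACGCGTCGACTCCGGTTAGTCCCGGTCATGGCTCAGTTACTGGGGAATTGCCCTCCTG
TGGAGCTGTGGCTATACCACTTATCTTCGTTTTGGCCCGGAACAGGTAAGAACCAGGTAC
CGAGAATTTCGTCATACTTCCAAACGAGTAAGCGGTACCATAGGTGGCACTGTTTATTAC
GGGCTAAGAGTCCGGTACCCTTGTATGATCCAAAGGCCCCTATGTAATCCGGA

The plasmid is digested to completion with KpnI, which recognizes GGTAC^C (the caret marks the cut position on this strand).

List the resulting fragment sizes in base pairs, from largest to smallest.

155, 40, 38 bp

KpnI sites (GGTACC) start at positions 116, 154, 194.
KpnI cuts after base 5 of each site (before the last base), so after positions 120, 158, 198.
Circular molecule, 3 cuts → 3 fragments:
  121–158 → 38 bp
  159–198 → 40 bp
  199–233 then 1–120 → 35 + 120 = 155 bp
Sorted largest to smallest: 155, 40, 38 bp.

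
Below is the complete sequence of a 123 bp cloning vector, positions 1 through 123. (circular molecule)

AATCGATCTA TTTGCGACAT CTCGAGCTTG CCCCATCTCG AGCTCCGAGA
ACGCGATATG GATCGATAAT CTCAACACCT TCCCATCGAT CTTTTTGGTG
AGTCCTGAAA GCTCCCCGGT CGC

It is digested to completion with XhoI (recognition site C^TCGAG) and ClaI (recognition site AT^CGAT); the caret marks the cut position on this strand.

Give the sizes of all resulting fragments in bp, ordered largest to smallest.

40, 26, 23, 18, 16 bp

XhoI sites (CTCGAG) start at positions 21, 37.
XhoI cuts after the first base of each site, so after positions 21, 37.
ClaI sites (ATCGAT) start at positions 2, 62, 85.
ClaI cuts after base 2 of each site, so after positions 3, 63, 86.
Combined cut positions: 3, 21, 37, 63, 86.
Circular molecule, 5 cuts → 5 fragments:
  4–21 → 18 bp
  22–37 → 16 bp
  38–63 → 26 bp
  64–86 → 23 bp
  87–123 then 1–3 → 37 + 3 = 40 bp
Sorted largest to smallest: 40, 26, 23, 18, 16 bp.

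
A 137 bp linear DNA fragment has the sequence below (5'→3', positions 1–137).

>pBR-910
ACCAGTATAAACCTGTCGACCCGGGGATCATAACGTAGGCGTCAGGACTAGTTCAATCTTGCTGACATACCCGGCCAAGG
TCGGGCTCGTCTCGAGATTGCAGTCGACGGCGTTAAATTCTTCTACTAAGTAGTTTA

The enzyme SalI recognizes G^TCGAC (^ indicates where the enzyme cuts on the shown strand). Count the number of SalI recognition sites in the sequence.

2

GTCGAC occurs starting at positions 15, 103.
SalI cuts at 2 sites.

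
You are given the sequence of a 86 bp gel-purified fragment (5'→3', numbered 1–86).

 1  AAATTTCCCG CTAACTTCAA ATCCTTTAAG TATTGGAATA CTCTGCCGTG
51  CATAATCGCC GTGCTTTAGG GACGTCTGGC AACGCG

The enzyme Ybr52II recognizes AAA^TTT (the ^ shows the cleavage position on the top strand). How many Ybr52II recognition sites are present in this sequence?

1

AAATTT occurs starting at position 1.
Ybr52II cuts at 1 site.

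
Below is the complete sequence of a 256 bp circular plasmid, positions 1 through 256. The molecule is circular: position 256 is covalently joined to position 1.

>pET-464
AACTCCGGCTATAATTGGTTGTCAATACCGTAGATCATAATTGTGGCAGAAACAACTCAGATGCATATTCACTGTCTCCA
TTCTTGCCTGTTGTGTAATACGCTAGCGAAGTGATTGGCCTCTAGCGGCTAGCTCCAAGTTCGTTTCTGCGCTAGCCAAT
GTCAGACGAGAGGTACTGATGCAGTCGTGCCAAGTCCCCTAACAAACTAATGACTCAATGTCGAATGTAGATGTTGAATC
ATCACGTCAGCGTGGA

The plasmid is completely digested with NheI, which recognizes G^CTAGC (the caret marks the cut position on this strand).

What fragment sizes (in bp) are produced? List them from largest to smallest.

207, 26, 23 bp

NheI sites (GCTAGC) start at positions 102, 128, 151.
NheI cuts after the first base of each site, so after positions 102, 128, 151.
Circular molecule, 3 cuts → 3 fragments:
  103–128 → 26 bp
  129–151 → 23 bp
  152–256 then 1–102 → 105 + 102 = 207 bp
Sorted largest to smallest: 207, 26, 23 bp.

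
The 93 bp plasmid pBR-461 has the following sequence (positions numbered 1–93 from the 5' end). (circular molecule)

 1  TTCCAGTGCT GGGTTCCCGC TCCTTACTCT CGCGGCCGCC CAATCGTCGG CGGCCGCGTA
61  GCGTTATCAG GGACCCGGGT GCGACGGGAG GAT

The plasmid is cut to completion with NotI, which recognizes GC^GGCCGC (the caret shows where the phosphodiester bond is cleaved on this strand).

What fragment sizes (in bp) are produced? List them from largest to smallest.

75, 18 bp

NotI sites (GCGGCCGC) start at positions 32, 50.
NotI cuts after base 2 of each site, so after positions 33, 51.
Circular molecule, 2 cuts → 2 fragments:
  34–51 → 18 bp
  52–93 then 1–33 → 42 + 33 = 75 bp
Sorted largest to smallest: 75, 18 bp.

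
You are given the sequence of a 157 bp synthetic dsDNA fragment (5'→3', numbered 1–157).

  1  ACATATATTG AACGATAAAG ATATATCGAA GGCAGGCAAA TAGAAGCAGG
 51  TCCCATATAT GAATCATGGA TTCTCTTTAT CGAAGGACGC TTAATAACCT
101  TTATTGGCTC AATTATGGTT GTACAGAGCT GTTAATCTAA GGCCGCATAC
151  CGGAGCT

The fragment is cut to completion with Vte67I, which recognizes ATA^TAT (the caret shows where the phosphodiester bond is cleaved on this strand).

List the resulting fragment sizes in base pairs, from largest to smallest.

100, 34, 18, 5 bp

Vte67I sites (ATATAT) start at positions 3, 21, 55.
Vte67I cuts after base 3 of each site, so after positions 5, 23, 57.
Linear molecule, 3 cuts → 4 fragments:
  1–5 → 5 bp
  6–23 → 18 bp
  24–57 → 34 bp
  58–157 → 100 bp
Sorted largest to smallest: 100, 34, 18, 5 bp.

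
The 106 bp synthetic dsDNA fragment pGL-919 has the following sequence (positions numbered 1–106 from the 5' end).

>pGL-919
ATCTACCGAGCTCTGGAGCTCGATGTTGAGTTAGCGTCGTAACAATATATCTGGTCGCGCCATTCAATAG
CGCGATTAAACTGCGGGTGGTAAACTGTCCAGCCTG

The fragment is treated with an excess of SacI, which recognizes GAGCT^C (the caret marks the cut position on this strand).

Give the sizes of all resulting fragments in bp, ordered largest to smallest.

SacI sites (GAGCTC) start at positions 8, 16.
SacI cuts after base 5 of each site (before the last base), so after positions 12, 20.
Linear molecule, 2 cuts → 3 fragments:
  1–12 → 12 bp
  13–20 → 8 bp
  21–106 → 86 bp
Sorted largest to smallest: 86, 12, 8 bp.

86, 12, 8 bp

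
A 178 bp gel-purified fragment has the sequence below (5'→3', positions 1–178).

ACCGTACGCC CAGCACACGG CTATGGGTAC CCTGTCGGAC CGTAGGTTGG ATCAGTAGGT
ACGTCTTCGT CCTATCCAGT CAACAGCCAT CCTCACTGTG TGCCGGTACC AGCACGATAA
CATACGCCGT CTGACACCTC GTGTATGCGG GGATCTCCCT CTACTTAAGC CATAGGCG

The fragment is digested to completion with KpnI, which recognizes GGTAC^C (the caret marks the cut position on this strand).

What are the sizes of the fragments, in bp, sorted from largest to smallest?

KpnI sites (GGTACC) start at positions 26, 105.
KpnI cuts after base 5 of each site (before the last base), so after positions 30, 109.
Linear molecule, 2 cuts → 3 fragments:
  1–30 → 30 bp
  31–109 → 79 bp
  110–178 → 69 bp
Sorted largest to smallest: 79, 69, 30 bp.

79, 69, 30 bp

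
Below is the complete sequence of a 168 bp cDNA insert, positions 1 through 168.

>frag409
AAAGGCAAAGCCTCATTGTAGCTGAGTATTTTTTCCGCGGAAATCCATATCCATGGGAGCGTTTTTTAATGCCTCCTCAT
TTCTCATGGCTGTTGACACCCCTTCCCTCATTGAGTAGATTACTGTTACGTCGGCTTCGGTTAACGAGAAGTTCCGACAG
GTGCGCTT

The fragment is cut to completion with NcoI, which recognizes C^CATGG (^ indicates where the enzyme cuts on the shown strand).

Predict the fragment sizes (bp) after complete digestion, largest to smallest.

The NcoI site (CCATGG) starts at position 51.
NcoI cuts after the first base of each site, so after position 51.
Linear molecule, 1 cut → 2 fragments:
  1–51 → 51 bp
  52–168 → 117 bp
Sorted largest to smallest: 117, 51 bp.

117, 51 bp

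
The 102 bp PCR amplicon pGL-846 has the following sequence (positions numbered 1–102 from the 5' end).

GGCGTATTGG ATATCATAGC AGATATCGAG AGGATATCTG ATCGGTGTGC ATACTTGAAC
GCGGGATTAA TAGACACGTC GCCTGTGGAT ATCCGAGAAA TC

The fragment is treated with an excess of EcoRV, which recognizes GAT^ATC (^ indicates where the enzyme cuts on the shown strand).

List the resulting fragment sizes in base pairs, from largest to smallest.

EcoRV sites (GATATC) start at positions 10, 22, 33, 88.
EcoRV cuts after base 3 of each site, so after positions 12, 24, 35, 90.
Linear molecule, 4 cuts → 5 fragments:
  1–12 → 12 bp
  13–24 → 12 bp
  25–35 → 11 bp
  36–90 → 55 bp
  91–102 → 12 bp
Sorted largest to smallest: 55, 12, 12, 12, 11 bp.

55, 12, 12, 12, 11 bp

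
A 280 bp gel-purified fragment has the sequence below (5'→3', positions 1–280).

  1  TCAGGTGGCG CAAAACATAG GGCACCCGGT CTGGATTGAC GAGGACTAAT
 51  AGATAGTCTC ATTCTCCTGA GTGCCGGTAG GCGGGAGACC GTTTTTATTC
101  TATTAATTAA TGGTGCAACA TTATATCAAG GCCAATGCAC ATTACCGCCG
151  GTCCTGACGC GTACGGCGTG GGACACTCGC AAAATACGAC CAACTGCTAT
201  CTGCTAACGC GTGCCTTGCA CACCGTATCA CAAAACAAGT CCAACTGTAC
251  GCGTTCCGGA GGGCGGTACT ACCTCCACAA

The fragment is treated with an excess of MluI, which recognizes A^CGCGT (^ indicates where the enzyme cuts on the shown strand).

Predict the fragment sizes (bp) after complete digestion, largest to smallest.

MluI sites (ACGCGT) start at positions 157, 207, 249.
MluI cuts after the first base of each site, so after positions 157, 207, 249.
Linear molecule, 3 cuts → 4 fragments:
  1–157 → 157 bp
  158–207 → 50 bp
  208–249 → 42 bp
  250–280 → 31 bp
Sorted largest to smallest: 157, 50, 42, 31 bp.

157, 50, 42, 31 bp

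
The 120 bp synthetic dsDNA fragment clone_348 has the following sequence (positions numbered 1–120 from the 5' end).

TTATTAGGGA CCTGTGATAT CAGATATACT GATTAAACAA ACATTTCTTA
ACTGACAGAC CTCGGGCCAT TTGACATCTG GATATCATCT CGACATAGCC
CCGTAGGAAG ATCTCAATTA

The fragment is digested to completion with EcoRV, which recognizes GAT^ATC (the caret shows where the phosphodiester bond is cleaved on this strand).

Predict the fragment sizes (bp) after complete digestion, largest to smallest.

EcoRV sites (GATATC) start at positions 16, 81.
EcoRV cuts after base 3 of each site, so after positions 18, 83.
Linear molecule, 2 cuts → 3 fragments:
  1–18 → 18 bp
  19–83 → 65 bp
  84–120 → 37 bp
Sorted largest to smallest: 65, 37, 18 bp.

65, 37, 18 bp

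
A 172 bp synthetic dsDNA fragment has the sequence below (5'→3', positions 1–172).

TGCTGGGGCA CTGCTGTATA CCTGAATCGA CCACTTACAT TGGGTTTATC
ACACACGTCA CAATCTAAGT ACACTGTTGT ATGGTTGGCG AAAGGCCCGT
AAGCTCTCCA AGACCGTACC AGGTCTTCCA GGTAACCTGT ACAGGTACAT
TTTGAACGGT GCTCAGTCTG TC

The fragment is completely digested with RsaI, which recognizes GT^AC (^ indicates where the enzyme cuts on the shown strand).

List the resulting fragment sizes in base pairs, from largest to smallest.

70, 47, 26, 23, 6 bp

RsaI sites (GTAC) start at positions 69, 116, 139, 145.
RsaI cuts after base 2 of each site, so after positions 70, 117, 140, 146.
Linear molecule, 4 cuts → 5 fragments:
  1–70 → 70 bp
  71–117 → 47 bp
  118–140 → 23 bp
  141–146 → 6 bp
  147–172 → 26 bp
Sorted largest to smallest: 70, 47, 26, 23, 6 bp.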